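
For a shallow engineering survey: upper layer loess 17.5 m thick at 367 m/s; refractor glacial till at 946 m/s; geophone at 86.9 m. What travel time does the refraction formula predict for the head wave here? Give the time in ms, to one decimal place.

t = x/V₂ + 2h·√(V₂²−V₁²)/(V₁V₂).
√(V₂²−V₁²) = √(946²−367²) = 871.9 m/s; delay term = 2·17.5·871.9/(367·946) = 0.08790 s.
t = 86.9/946 + 0.08790 = 0.17976 s.

179.8 ms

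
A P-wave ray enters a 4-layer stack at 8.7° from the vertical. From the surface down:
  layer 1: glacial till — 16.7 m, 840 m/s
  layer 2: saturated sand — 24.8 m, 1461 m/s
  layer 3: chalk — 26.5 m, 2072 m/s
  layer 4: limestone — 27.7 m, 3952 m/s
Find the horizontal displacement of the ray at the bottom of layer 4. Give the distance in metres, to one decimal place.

p = sin θ₁/V₁ = sin 8.7°/840 = 1.8007e-04 s/m is conserved through the stack.
Layer 1: θ = 8.70°; offset = 16.7·tan 8.70° = 2.555 m.
Layer 2: sin θ = p·1461 = 0.2631 → θ = 15.25°; offset = 24.8·tan 15.25° = 6.763 m.
Layer 3: sin θ = p·2072 = 0.3731 → θ = 21.91°; offset = 26.5·tan 21.91° = 10.657 m.
Layer 4: sin θ = p·3952 = 0.7116 → θ = 45.37°; offset = 27.7·tan 45.37° = 28.059 m.
Total horizontal offset = 48.034 m.

48.0 m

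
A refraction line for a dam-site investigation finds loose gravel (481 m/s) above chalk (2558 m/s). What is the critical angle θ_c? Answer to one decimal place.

Critical incidence: sin θ_c = V₁/V₂ = 481/2558 = 0.1880.
θ_c = arcsin 0.1880 = 10.84°.

10.8°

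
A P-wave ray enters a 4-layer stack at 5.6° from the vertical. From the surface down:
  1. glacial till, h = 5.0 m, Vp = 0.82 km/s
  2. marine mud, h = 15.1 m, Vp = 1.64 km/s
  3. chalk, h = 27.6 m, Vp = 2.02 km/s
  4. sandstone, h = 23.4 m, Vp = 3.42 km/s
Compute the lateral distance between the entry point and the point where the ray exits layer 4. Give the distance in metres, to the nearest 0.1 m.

Apply Snell's law at each interface; in layer i the horizontal offset is hᵢ·tan θᵢ.
Layer 1: θ = 5.60°; offset = 5.0·tan 5.60° = 0.490 m.
Layer 2: sin θ = 1.64·sin 5.6°/0.82 = 0.1952, θ = 11.25°; offset = 15.1·tan 11.25° = 3.005 m.
Layer 3: sin θ = 2.02·sin 5.6°/0.82 = 0.2404, θ = 13.91°; offset = 27.6·tan 13.91° = 6.835 m.
Layer 4: sin θ = 3.42·sin 5.6°/0.82 = 0.4070, θ = 24.02°; offset = 23.4·tan 24.02° = 10.426 m.
Total horizontal offset = 20.756 m.

20.8 m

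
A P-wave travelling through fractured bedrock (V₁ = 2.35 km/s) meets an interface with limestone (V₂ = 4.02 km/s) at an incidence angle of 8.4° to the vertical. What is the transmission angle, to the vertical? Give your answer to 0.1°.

sin θ₁/V₁ = sin θ₂/V₂ ⇒ sin θ₂ = 4.02·sin 8.4°/2.35 = 4.02·0.1461/2.35 = 0.2499.
θ₂ = sin⁻¹(0.2499) = 14.47° (from vertical).

14.5°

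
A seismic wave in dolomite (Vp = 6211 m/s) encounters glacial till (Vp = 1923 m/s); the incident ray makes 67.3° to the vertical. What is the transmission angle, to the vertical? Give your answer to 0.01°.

Snell's law: sin θ₂ = (V₂/V₁)·sin θ₁ = (1923/6211)·sin 67.3° = 0.2856.
θ₂ = sin⁻¹(0.2856) = 16.60° (from vertical).

16.60°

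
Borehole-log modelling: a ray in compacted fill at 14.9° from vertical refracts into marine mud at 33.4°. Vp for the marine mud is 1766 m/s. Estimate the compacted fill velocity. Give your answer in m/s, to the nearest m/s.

Snell's law: sin 14.9°/V₁ = sin 33.4°/V₂.
V₁ = V₂·sin 14.9°/sin 33.4° = 1766 × 0.4671 = 824.91 m/s.

825 m/s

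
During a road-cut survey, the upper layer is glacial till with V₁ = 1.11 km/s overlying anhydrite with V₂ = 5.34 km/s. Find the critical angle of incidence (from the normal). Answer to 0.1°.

12.0°

At critical incidence the refracted ray runs along the interface (θ₂ = 90°), so sin θ_c = V₁/V₂.
θ_c = arcsin(1.11/5.34) = arcsin 0.2079 = 12.00°.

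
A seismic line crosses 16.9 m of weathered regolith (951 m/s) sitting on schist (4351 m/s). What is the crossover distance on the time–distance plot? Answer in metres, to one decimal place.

42.2 m

x_cross = 2h·√((V₂+V₁)/(V₂−V₁)).
(V₂+V₁)/(V₂−V₁) = (4351+951)/(4351−951) = 1.5594; √ = 1.2488.
x_cross = 2·16.9·1.2488 = 42.21 m.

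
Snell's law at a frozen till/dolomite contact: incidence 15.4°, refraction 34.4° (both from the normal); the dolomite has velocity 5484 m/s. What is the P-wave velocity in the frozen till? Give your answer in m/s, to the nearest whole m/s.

2578 m/s

sin 15.4° = 0.2656; sin 34.4° = 0.5650.
V₁ = V₂·(sin θ₁/sin θ₂) = 5484·(0.2656/0.5650) = 2577.69 m/s.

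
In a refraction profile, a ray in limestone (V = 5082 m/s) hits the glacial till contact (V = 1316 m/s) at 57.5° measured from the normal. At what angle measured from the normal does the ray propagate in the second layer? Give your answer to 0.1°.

12.6°

sin θ₁/V₁ = sin θ₂/V₂ ⇒ sin θ₂ = 1316·sin 57.5°/5082 = 1316·0.8434/5082 = 0.2184.
θ₂ = arcsin 0.2184 = 12.62° from the normal.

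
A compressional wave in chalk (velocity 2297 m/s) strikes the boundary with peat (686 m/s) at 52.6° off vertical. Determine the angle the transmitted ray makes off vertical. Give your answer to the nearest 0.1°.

13.7°

sin θ₁/V₁ = sin θ₂/V₂ ⇒ sin θ₂ = 686·sin 52.6°/2297 = 686·0.7944/2297 = 0.2373.
θ₂ = arcsin 0.2373 = 13.72° from the normal.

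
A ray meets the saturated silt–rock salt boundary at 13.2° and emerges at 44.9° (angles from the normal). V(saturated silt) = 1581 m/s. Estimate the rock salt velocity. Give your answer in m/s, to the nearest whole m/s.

sin 13.2° = 0.2284; sin 44.9° = 0.7059.
V₂ = V₁·(sin θ₂/sin θ₁) = 1581·(0.7059/0.2284) = 4887.14 m/s.

4887 m/s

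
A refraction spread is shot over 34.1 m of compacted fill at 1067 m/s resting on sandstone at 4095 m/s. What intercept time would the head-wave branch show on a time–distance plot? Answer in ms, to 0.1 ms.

61.7 ms

tᵢ = 2h·√(V₂²−V₁²)/(V₁V₂).
√(V₂²−V₁²) = √(4095²−1067²) = 3953.5 m/s.
tᵢ = 2·34.1·3953.5/(1067·4095) = 0.06171 s.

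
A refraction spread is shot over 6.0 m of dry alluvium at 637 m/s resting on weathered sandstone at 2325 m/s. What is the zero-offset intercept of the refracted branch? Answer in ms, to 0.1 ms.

18.1 ms

tᵢ = 2h·√(V₂²−V₁²)/(V₁V₂).
√(V₂²−V₁²) = √(2325²−637²) = 2236.0 m/s.
tᵢ = 2·6.0·2236.0/(637·2325) = 0.01812 s.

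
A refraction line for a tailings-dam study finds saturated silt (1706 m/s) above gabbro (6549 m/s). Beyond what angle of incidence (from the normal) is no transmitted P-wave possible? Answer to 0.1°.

15.1°

Critical incidence: sin θ_c = V₁/V₂ = 1706/6549 = 0.2605.
θ_c = arcsin 0.2605 = 15.10°.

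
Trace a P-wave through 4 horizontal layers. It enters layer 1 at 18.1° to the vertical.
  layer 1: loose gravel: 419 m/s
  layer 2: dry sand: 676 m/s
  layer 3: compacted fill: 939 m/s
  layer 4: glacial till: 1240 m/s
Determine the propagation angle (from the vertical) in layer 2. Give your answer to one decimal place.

Snell's law across each interface conserves sin θ / V, so sin θ_2 = V_2·sin θ₁/V₁.
sin θ_2 = 676 × sin 18.1° / 419 = 0.5012.
θ_2 = 30.08° from the vertical.

30.1°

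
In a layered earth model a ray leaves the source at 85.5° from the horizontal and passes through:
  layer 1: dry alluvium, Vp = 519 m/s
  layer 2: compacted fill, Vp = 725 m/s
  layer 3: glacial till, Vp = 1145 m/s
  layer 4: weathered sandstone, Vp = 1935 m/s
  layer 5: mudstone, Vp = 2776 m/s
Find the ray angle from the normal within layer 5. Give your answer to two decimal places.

From the normal: θ₁ = 90° − 85.5° = 4.5°.
Ray parameter p = sin 4.5° / 519 = 1.5117e-04 s/m.
sin θ_5 = p·V_5 = 1.5117e-04 × 2776 = 0.4197.
θ_5 = arcsin 0.4197 = 24.81°.

24.81°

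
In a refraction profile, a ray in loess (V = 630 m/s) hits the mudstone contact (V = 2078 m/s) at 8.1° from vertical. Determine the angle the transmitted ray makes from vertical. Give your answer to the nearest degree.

Snell's law: sin θ₂ = (V₂/V₁)·sin θ₁ = (2078/630)·sin 8.1° = 0.4648.
θ₂ = arcsin 0.4648 = 27.69° from the normal.

28°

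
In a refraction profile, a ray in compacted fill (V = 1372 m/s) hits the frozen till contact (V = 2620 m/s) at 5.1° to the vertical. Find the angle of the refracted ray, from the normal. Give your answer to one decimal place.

sin θ₁/V₁ = sin θ₂/V₂ ⇒ sin θ₂ = 2620·sin 5.1°/1372 = 2620·0.0889/1372 = 0.1698.
θ₂ = arcsin 0.1698 = 9.77° from the normal.

9.8°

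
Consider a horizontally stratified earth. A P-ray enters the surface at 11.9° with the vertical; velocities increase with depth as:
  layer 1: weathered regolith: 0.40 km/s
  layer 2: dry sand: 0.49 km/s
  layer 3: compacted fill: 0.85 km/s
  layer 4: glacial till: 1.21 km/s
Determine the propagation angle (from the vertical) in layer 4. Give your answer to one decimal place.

Snell's law across each interface conserves sin θ / V, so sin θ_4 = V_4·sin θ₁/V₁.
sin θ_4 = 1.21 × sin 11.9° / 0.40 = 0.6238.
θ_4 = arcsin 0.6238 = 38.59°.

38.6°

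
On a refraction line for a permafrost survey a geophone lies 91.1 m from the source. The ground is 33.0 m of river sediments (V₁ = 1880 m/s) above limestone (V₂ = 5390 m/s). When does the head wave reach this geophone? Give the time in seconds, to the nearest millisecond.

0.050 s

θ_c = arcsin(V₁/V₂) = arcsin(1880/5390) = 20.41°, cos θ_c = 0.9372.
Intercept time tᵢ = 2h cos θ_c / V₁ = 2·33.0·0.9372/1880 = 0.03290 s.
t = x/V₂ + tᵢ = 91.1/5390 + 0.03290 = 0.04980 s.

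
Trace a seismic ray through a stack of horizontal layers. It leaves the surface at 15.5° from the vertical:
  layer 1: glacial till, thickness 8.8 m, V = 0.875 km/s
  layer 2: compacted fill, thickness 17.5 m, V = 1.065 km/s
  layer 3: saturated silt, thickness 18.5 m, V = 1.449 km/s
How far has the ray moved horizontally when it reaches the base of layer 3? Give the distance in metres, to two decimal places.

Apply Snell's law at each interface; in layer i the horizontal offset is hᵢ·tan θᵢ.
Layer 1: θ = 15.50°; offset = 8.8·tan 15.50° = 2.4405 m.
Layer 2: sin θ = 1.065·sin 15.5°/0.875 = 0.3253, θ = 18.98°; offset = 17.5·tan 18.98° = 6.0195 m.
Layer 3: sin θ = 1.449·sin 15.5°/0.875 = 0.4425, θ = 26.27°; offset = 18.5·tan 26.27° = 9.1298 m.
Summing the layer offsets gives 17.5898 m.

17.59 m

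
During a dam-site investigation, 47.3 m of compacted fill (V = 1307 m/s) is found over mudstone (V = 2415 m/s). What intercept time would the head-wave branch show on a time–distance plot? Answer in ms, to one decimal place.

60.9 ms

tᵢ = 2h·√(V₂²−V₁²)/(V₁V₂).
√(V₂²−V₁²) = √(2415²−1307²) = 2030.8 m/s.
tᵢ = 2·47.3·2030.8/(1307·2415) = 0.06086 s.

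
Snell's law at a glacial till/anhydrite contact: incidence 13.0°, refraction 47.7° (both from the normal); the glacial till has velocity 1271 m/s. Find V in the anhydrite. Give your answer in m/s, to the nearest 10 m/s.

Snell's law: sin 13.0°/V₁ = sin 47.7°/V₂.
V₂ = V₁·sin 47.7°/sin 13.0° = 1271 × 3.2880 = 4179.00 m/s.

4180 m/s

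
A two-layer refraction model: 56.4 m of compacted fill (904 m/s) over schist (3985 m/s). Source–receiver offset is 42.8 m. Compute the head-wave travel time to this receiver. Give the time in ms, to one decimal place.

132.3 ms

t = x/V₂ + 2h·√(V₂²−V₁²)/(V₁V₂).
√(V₂²−V₁²) = √(3985²−904²) = 3881.1 m/s; delay term = 2·56.4·3881.1/(904·3985) = 0.12153 s.
t = 42.8/3985 + 0.12153 = 0.13227 s.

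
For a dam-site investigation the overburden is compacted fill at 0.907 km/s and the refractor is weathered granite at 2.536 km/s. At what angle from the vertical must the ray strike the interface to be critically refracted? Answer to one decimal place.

Critical incidence: sin θ_c = V₁/V₂ = 0.907/2.536 = 0.3576.
θ_c = arcsin 0.3576 = 20.96°.

21.0°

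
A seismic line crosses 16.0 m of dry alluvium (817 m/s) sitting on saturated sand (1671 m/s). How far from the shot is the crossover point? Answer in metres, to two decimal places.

θ_c = arcsin(817/1671) = 29.27°, so cos θ_c = 0.8723 and tᵢ = 2h cos θ_c/V₁ = 0.0342 s.
At crossover x/V₁ = x/V₂ + tᵢ ⇒ x = tᵢ/(1/V₁ − 1/V₂) = 0.03417/(1.2240e-03 − 5.9844e-04) = 54.62 m.

54.62 m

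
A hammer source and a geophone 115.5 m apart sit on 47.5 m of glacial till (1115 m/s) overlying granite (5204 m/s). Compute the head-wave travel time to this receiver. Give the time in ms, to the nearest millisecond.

θ_c = arcsin(V₁/V₂) = arcsin(1115/5204) = 12.37°, cos θ_c = 0.9768.
Intercept time tᵢ = 2h cos θ_c / V₁ = 2·47.5·0.9768/1115 = 0.08322 s.
t = x/V₂ + tᵢ = 115.5/5204 + 0.08322 = 0.10542 s.

105 ms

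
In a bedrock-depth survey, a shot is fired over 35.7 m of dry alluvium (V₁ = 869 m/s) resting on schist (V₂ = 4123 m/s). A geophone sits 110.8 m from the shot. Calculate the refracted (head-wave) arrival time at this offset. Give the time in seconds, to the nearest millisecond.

0.107 s

t = x/V₂ + 2h·√(V₂²−V₁²)/(V₁V₂).
√(V₂²−V₁²) = √(4123²−869²) = 4030.4 m/s; delay term = 2·35.7·4030.4/(869·4123) = 0.08032 s.
t = 110.8/4123 + 0.08032 = 0.10719 s.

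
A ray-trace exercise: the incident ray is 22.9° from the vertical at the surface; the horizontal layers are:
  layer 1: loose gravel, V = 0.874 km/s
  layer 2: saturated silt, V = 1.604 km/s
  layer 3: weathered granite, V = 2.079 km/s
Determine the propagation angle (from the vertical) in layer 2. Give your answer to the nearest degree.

Ray parameter p = sin 22.9° / 0.874 = 4.4522e-01 s/km.
sin θ_2 = p·V_2 = 4.4522e-01 × 1.604 = 0.7141.
θ_2 = 45.57° from the vertical.

46°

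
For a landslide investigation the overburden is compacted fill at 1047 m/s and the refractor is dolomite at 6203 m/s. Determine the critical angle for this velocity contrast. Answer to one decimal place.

9.7°

Critical incidence: sin θ_c = V₁/V₂ = 1047/6203 = 0.1688.
θ_c = arcsin 0.1688 = 9.72°.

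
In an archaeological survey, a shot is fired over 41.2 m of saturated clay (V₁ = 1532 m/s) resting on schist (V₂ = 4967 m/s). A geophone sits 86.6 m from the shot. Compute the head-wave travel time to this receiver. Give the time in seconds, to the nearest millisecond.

0.069 s

t = x/V₂ + 2h·√(V₂²−V₁²)/(V₁V₂).
√(V₂²−V₁²) = √(4967²−1532²) = 4724.8 m/s; delay term = 2·41.2·4724.8/(1532·4967) = 0.05116 s.
t = 86.6/4967 + 0.05116 = 0.06860 s.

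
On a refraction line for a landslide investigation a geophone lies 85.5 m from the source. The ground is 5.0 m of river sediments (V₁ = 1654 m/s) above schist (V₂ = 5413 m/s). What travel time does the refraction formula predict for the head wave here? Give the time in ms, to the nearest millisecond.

22 ms

t = x/V₂ + 2h·√(V₂²−V₁²)/(V₁V₂).
√(V₂²−V₁²) = √(5413²−1654²) = 5154.1 m/s; delay term = 2·5.0·5154.1/(1654·5413) = 0.00576 s.
t = 85.5/5413 + 0.00576 = 0.02155 s.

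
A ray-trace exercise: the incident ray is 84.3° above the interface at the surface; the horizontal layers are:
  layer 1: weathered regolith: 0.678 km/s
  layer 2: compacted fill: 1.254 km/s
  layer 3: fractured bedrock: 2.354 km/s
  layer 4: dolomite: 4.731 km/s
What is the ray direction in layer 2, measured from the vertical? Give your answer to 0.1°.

From the normal: θ₁ = 90° − 84.3° = 5.7°.
Snell's law across each interface conserves sin θ / V, so sin θ_2 = V_2·sin θ₁/V₁.
sin θ_2 = 1.254 × sin 5.7° / 0.678 = 0.1837.
θ_2 = 10.59° from the vertical.

10.6°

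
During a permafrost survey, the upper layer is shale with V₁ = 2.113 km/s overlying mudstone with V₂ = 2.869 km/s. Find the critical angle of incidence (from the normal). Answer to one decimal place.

47.4°

At critical incidence the refracted ray runs along the interface (θ₂ = 90°), so sin θ_c = V₁/V₂.
θ_c = arcsin(2.113/2.869) = arcsin 0.7365 = 47.43°.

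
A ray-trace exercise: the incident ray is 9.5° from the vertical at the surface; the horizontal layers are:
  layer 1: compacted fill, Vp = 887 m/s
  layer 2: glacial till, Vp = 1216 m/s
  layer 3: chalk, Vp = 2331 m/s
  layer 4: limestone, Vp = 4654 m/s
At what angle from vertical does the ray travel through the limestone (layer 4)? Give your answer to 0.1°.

60.0°

Ray parameter p = sin 9.5° / 887 = 1.8607e-04 s/m.
sin θ_4 = p·V_4 = 1.8607e-04 × 4654 = 0.8660.
θ_4 = arcsin 0.8660 = 60.00°.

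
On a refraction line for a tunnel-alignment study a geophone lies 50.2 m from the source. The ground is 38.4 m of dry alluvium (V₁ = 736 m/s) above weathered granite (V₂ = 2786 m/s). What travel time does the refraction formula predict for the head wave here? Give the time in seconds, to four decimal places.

θ_c = arcsin(V₁/V₂) = arcsin(736/2786) = 15.32°, cos θ_c = 0.9645.
Intercept time tᵢ = 2h cos θ_c / V₁ = 2·38.4·0.9645/736 = 0.10064 s.
t = x/V₂ + tᵢ = 50.2/2786 + 0.10064 = 0.11866 s.

0.1187 s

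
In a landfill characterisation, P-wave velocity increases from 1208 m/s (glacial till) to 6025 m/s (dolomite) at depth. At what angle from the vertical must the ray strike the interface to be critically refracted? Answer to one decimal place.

Critical incidence: sin θ_c = V₁/V₂ = 1208/6025 = 0.2005.
θ_c = arcsin 0.2005 = 11.57°.

11.6°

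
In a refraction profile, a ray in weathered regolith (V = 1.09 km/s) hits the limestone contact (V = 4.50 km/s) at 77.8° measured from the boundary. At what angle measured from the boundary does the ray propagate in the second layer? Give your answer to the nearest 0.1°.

29.3°

Convert to the normal: θ₁ = 90° − 77.8° = 12.2°.
sin θ₁/V₁ = sin θ₂/V₂ ⇒ sin θ₂ = 4.50·sin 12.2°/1.09 = 4.50·0.2113/1.09 = 0.8724.
θ₂ = arcsin 0.8724 = 60.74° from the normal.
From the interface: 90° − 60.74° = 29.26°.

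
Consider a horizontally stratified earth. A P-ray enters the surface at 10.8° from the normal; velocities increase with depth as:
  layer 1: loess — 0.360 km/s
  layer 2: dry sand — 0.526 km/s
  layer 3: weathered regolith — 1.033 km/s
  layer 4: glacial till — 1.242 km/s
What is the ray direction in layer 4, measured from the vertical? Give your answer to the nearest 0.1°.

Snell's law across each interface conserves sin θ / V, so sin θ_4 = V_4·sin θ₁/V₁.
sin θ_4 = 1.242 × sin 10.8° / 0.360 = 0.6465.
θ_4 = 40.28° from the vertical.

40.3°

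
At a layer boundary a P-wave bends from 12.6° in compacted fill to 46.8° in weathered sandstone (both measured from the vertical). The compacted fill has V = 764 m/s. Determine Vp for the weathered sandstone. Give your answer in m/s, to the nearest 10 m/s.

Snell's law: sin 12.6°/V₁ = sin 46.8°/V₂.
V₂ = V₁·sin 46.8°/sin 12.6° = 764 × 3.3417 = 2553.06 m/s.

2550 m/s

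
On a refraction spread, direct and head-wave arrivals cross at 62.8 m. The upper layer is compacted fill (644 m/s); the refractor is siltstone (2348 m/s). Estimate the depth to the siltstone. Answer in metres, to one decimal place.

h = (x_cross/2)·√((V₂−V₁)/(V₂+V₁)).
(V₂−V₁)/(V₂+V₁) = (2348−644)/(2348+644) = 0.5695; √ = 0.7547.
h = (62.8/2)·0.7547 = 23.70 m.

23.7 m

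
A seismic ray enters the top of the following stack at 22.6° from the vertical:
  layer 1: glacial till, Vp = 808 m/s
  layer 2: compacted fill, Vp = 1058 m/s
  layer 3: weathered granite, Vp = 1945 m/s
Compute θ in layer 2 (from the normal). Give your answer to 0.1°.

Ray parameter p = sin 22.6° / 808 = 4.7561e-04 s/m.
sin θ_2 = p·V_2 = 4.7561e-04 × 1058 = 0.5032.
θ_2 = 30.21° from the vertical.

30.2°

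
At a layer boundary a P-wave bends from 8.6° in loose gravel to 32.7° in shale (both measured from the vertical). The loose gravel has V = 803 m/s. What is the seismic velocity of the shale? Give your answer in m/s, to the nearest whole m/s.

2901 m/s

Snell's law: sin 8.6°/V₁ = sin 32.7°/V₂.
V₂ = V₁·sin 32.7°/sin 8.6° = 803 × 3.6128 = 2901.07 m/s.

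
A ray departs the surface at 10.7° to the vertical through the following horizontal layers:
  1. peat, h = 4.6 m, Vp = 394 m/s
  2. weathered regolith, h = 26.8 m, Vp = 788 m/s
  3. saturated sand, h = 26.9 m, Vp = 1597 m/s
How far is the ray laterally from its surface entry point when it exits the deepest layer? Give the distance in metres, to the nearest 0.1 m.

42.3 m

Apply Snell's law at each interface; in layer i the horizontal offset is hᵢ·tan θᵢ.
Layer 1: θ = 10.70°; offset = 4.6·tan 10.70° = 0.869 m.
Layer 2: sin θ = 788·sin 10.7°/394 = 0.3713, θ = 21.80°; offset = 26.8·tan 21.80° = 10.718 m.
Layer 3: sin θ = 1597·sin 10.7°/394 = 0.7526, θ = 48.81°; offset = 26.9·tan 48.81° = 30.742 m.
Summing the layer offsets gives 42.329 m.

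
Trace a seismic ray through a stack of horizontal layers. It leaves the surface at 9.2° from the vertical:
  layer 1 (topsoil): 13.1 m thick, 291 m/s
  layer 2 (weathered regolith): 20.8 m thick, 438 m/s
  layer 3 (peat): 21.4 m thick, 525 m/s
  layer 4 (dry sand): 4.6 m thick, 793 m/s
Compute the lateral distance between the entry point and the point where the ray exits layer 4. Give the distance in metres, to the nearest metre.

Apply Snell's law at each interface; in layer i the horizontal offset is hᵢ·tan θᵢ.
Layer 1: θ = 9.20°; offset = 13.1·tan 9.20° = 2.122 m.
Layer 2: sin θ = 438·sin 9.2°/291 = 0.2406, θ = 13.92°; offset = 20.8·tan 13.92° = 5.157 m.
Layer 3: sin θ = 525·sin 9.2°/291 = 0.2884, θ = 16.76°; offset = 21.4·tan 16.76° = 6.447 m.
Layer 4: sin θ = 793·sin 9.2°/291 = 0.4357, θ = 25.83°; offset = 4.6·tan 25.83° = 2.227 m.
Summing the layer offsets gives 15.952 m.

16 m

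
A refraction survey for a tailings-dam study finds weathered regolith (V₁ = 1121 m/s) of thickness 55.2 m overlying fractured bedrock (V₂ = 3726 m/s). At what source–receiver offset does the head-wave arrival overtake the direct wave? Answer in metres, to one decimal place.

θ_c = arcsin(1121/3726) = 17.51°, so cos θ_c = 0.9537 and tᵢ = 2h cos θ_c/V₁ = 0.0939 s.
At crossover x/V₁ = x/V₂ + tᵢ ⇒ x = tᵢ/(1/V₁ − 1/V₂) = 0.09392/(8.9206e-04 − 2.6838e-04) = 150.59 m.

150.6 m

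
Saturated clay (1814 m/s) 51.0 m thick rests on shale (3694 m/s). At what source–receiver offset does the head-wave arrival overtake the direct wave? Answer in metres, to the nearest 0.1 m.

174.6 m

θ_c = arcsin(1814/3694) = 29.41°, so cos θ_c = 0.8711 and tᵢ = 2h cos θ_c/V₁ = 0.0490 s.
At crossover x/V₁ = x/V₂ + tᵢ ⇒ x = tᵢ/(1/V₁ − 1/V₂) = 0.04898/(5.5127e-04 − 2.7071e-04) = 174.59 m.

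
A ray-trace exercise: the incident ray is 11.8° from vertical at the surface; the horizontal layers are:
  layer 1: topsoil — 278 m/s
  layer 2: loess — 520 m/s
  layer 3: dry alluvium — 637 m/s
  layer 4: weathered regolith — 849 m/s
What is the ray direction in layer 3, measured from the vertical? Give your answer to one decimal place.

27.9°

Ray parameter p = sin 11.8° / 278 = 7.3560e-04 s/m.
sin θ_3 = p·V_3 = 7.3560e-04 × 637 = 0.4686.
θ_3 = arcsin 0.4686 = 27.94°.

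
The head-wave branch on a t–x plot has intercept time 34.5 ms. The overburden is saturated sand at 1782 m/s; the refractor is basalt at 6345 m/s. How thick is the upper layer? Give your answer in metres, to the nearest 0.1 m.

32.0 m

h = tᵢ·V₁·V₂ / (2·√(V₂²−V₁²)).
√(V₂²−V₁²) = √(6345² − 1782²) = 6089.6 m/s.
h = 0.0345 s × 1782 × 6345 / (2 × 6089.6) = 32.03 m.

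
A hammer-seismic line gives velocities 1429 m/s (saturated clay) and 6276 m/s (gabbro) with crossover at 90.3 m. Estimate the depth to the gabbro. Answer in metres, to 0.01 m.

35.81 m

x_cross = 2h·√((V₂+V₁)/(V₂−V₁)) → h = x_cross / (2·√((V₂+V₁)/(V₂−V₁))).
√((V₂+V₁)/(V₂−V₁)) = √((6276+1429)/(6276−1429)) = 1.2608.
h = 90.3 / (2·1.2608) = 35.81 m.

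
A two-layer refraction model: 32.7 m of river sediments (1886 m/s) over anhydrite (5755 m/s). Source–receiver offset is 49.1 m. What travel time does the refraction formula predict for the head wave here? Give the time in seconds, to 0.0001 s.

0.0413 s

θ_c = arcsin(V₁/V₂) = arcsin(1886/5755) = 19.13°, cos θ_c = 0.9448.
Intercept time tᵢ = 2h cos θ_c / V₁ = 2·32.7·0.9448/1886 = 0.03276 s.
t = x/V₂ + tᵢ = 49.1/5755 + 0.03276 = 0.04129 s.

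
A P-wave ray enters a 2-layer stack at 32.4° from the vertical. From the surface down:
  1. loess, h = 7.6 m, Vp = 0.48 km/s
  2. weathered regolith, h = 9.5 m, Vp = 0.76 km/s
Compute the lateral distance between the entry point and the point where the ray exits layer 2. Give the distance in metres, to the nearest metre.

20 m

p = sin θ₁/V₁ = sin 32.4°/0.48 = 1.1163e+00 s/km is conserved through the stack.
Layer 1: θ = 32.40°; offset = 7.6·tan 32.40° = 4.823 m.
Layer 2: sin θ = p·0.76 = 0.8484 → θ = 58.04°; offset = 9.5·tan 58.04° = 15.225 m.
Σ offsets = 20.048 m.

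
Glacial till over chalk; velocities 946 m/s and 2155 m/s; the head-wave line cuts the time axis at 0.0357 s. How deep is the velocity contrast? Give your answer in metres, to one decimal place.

h = tᵢ·V₁·V₂ / (2·√(V₂²−V₁²)).
√(V₂²−V₁²) = √(2155² − 946²) = 1936.3 m/s.
h = 0.0357 s × 946 × 2155 / (2 × 1936.3) = 18.79 m.

18.8 m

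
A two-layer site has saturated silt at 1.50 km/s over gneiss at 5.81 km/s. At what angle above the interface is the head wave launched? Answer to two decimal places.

75.04°

At critical incidence the refracted ray runs along the interface (θ₂ = 90°), so sin θ_c = V₁/V₂.
θ_c = arcsin(1.50/5.81) = arcsin 0.2582 = 14.96°.
Measured from the interface: 90° − 14.96° = 75.04°.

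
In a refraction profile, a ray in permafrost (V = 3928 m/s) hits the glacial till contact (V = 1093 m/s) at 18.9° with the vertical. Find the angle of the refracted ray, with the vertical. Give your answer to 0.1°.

5.2°

Snell's law: sin θ₂ = (V₂/V₁)·sin θ₁ = (1093/3928)·sin 18.9° = 0.0901.
θ₂ = arcsin 0.0901 = 5.17° from the normal.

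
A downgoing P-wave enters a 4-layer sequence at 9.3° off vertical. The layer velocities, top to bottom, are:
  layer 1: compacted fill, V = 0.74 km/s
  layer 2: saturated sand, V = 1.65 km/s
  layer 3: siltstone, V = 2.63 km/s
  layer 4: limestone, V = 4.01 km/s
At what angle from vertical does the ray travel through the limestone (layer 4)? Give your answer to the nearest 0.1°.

Ray parameter p = sin 9.3° / 0.74 = 2.1838e-01 s/km.
sin θ_4 = p·V_4 = 2.1838e-01 × 4.01 = 0.8757.
θ_4 = 61.13° from the vertical.

61.1°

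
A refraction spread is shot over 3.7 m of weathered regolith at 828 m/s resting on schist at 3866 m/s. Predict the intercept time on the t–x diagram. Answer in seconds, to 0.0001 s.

0.0087 s

θ_c = arcsin(V₁/V₂) = arcsin(828/3866) = 12.37°; cos θ_c = 0.9768.
tᵢ = 2h·cos θ_c / V₁ = 2·3.7·0.9768 / 828 = 0.00873 s.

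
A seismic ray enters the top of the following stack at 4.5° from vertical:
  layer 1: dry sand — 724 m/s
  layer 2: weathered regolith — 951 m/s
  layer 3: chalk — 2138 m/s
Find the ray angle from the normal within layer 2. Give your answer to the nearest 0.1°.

Snell's law across each interface conserves sin θ / V, so sin θ_2 = V_2·sin θ₁/V₁.
sin θ_2 = 951 × sin 4.5° / 724 = 0.1031.
θ_2 = arcsin 0.1031 = 5.92°.

5.9°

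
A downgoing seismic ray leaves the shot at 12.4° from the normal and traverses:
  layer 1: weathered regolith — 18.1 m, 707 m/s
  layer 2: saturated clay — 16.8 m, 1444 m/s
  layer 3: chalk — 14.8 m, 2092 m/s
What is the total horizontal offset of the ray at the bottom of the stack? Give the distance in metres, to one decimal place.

24.4 m

Ray parameter p = sin 12.4° / 707 m/s = 3.0373e-04 s/m.
Layer 1: θ = 12.40°; offset = 18.1·tan 12.40° = 3.980 m.
Layer 2: sin θ = p·1444 = 0.4386 → θ = 26.01°; offset = 16.8·tan 26.01° = 8.199 m.
Layer 3: sin θ = p·2092 = 0.6354 → θ = 39.45°; offset = 14.8·tan 39.45° = 12.178 m.
Σ offsets = 24.357 m.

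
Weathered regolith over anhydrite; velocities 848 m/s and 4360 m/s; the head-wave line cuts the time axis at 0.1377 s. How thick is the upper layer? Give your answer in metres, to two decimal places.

59.52 m

θ_c = arcsin(848/4360) = 11.22°; cos θ_c = 0.9809.
tᵢ = 2h cos θ_c/V₁ ⇒ h = tᵢ·V₁/(2 cos θ_c) = 0.1377·848/(2·0.9809) = 59.52 m.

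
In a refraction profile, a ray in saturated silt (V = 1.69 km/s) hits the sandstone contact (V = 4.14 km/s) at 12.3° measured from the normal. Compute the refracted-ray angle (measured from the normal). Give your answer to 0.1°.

Snell's law: sin θ₂ = (V₂/V₁)·sin θ₁ = (4.14/1.69)·sin 12.3° = 0.5219.
θ₂ = sin⁻¹(0.5219) = 31.46° (from vertical).

31.5°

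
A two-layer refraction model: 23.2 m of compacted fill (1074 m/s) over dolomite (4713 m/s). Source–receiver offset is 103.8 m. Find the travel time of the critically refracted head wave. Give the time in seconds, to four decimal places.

θ_c = arcsin(V₁/V₂) = arcsin(1074/4713) = 13.17°, cos θ_c = 0.9737.
Intercept time tᵢ = 2h cos θ_c / V₁ = 2·23.2·0.9737/1074 = 0.04207 s.
t = x/V₂ + tᵢ = 103.8/4713 + 0.04207 = 0.06409 s.

0.0641 s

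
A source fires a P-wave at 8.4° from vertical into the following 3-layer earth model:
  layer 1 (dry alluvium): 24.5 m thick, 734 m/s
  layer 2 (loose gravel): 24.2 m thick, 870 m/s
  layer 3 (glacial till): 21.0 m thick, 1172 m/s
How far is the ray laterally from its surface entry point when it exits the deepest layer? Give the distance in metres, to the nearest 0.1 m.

p = sin θ₁/V₁ = sin 8.4°/734 = 1.9902e-04 s/m is conserved through the stack.
Layer 1: θ = 8.40°; offset = 24.5·tan 8.40° = 3.618 m.
Layer 2: sin θ = p·870 = 0.1732 → θ = 9.97°; offset = 24.2·tan 9.97° = 4.254 m.
Layer 3: sin θ = p·1172 = 0.2333 → θ = 13.49°; offset = 21.0·tan 13.49° = 5.037 m.
Σ offsets = 12.910 m.

12.9 m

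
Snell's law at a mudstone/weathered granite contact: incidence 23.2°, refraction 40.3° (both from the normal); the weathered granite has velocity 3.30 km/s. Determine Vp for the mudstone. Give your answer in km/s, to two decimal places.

Snell's law: sin 23.2°/V₁ = sin 40.3°/V₂.
V₁ = V₂·sin 23.2°/sin 40.3° = 3.30 × 0.6091 = 2.01 km/s.

2.01 km/s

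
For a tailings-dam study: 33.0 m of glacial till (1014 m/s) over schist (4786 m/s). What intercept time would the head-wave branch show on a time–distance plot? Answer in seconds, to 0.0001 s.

0.0636 s

θ_c = arcsin(V₁/V₂) = arcsin(1014/4786) = 12.23°; cos θ_c = 0.9773.
tᵢ = 2h·cos θ_c / V₁ = 2·33.0·0.9773 / 1014 = 0.06361 s.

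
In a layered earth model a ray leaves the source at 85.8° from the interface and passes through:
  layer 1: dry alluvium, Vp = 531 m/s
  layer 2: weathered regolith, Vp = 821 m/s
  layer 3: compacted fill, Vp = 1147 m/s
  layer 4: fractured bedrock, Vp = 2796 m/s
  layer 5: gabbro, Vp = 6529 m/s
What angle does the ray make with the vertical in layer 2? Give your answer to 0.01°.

6.50°

From the normal: θ₁ = 90° − 85.8° = 4.2°.
Snell's law across each interface conserves sin θ / V, so sin θ_2 = V_2·sin θ₁/V₁.
sin θ_2 = 821 × sin 4.2° / 531 = 0.1132.
θ_2 = 6.50° from the vertical.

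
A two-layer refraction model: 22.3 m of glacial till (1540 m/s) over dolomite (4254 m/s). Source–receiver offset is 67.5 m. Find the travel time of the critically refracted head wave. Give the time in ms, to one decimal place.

θ_c = arcsin(V₁/V₂) = arcsin(1540/4254) = 21.22°, cos θ_c = 0.9322.
Intercept time tᵢ = 2h cos θ_c / V₁ = 2·22.3·0.9322/1540 = 0.02700 s.
t = x/V₂ + tᵢ = 67.5/4254 + 0.02700 = 0.04286 s.

42.9 ms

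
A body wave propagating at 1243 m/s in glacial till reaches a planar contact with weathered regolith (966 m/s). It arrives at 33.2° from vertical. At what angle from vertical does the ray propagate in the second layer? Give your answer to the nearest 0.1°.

25.2°

sin θ₁/V₁ = sin θ₂/V₂ ⇒ sin θ₂ = 966·sin 33.2°/1243 = 966·0.5476/1243 = 0.4255.
θ₂ = arcsin 0.4255 = 25.18° from the normal.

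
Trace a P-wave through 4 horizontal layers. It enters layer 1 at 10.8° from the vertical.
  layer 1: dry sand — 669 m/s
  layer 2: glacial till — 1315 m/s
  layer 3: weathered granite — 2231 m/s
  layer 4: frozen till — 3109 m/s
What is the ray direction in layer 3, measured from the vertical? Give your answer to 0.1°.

38.7°

Ray parameter p = sin 10.8° / 669 = 2.8009e-04 s/m.
sin θ_3 = p·V_3 = 2.8009e-04 × 2231 = 0.6249.
θ_3 = arcsin 0.6249 = 38.67°.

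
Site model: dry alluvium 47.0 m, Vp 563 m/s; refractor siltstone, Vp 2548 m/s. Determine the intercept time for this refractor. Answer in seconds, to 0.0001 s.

tᵢ = 2h·√(V₂²−V₁²)/(V₁V₂).
√(V₂²−V₁²) = √(2548²−563²) = 2485.0 m/s.
tᵢ = 2·47.0·2485.0/(563·2548) = 0.16284 s.

0.1628 s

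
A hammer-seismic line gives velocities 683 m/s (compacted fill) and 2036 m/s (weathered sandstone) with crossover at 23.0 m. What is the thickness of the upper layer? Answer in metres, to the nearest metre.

h = (x_cross/2)·√((V₂−V₁)/(V₂+V₁)).
(V₂−V₁)/(V₂+V₁) = (2036−683)/(2036+683) = 0.4976; √ = 0.7054.
h = (23.0/2)·0.7054 = 8.11 m.

8 m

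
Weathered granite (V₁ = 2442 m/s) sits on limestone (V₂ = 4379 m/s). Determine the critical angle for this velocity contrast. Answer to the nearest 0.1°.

33.9°

Critical incidence: sin θ_c = V₁/V₂ = 2442/4379 = 0.5577.
θ_c = arcsin 0.5577 = 33.89°.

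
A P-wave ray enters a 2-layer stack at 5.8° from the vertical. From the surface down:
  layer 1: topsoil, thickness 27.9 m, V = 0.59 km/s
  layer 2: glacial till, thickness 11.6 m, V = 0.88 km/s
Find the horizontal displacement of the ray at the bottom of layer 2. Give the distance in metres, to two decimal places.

4.60 m

Ray parameter p = sin 5.8° / 0.59 km/s = 1.7128e-01 s/km.
Layer 1: θ = 5.80°; offset = 27.9·tan 5.80° = 2.8340 m.
Layer 2: sin θ = p·0.88 = 0.1507 → θ = 8.67°; offset = 11.6·tan 8.67° = 1.7687 m.
Σ offsets = 4.6026 m.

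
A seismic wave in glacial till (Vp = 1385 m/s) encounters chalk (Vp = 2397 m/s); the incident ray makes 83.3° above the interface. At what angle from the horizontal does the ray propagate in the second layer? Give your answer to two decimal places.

Angle from the normal: 90° − 83.3° = 6.7°.
Snell's law: sin θ₂ = (V₂/V₁)·sin θ₁ = (2397/1385)·sin 6.7° = 0.2019.
θ₂ = sin⁻¹(0.2019) = 11.65° (from vertical).
From the interface: 90° − 11.65° = 78.35°.

78.35°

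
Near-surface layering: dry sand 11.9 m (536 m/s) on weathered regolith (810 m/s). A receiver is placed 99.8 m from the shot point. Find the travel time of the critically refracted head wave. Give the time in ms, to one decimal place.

156.5 ms

θ_c = arcsin(V₁/V₂) = arcsin(536/810) = 41.43°, cos θ_c = 0.7497.
Intercept time tᵢ = 2h cos θ_c / V₁ = 2·11.9·0.7497/536 = 0.03329 s.
t = x/V₂ + tᵢ = 99.8/810 + 0.03329 = 0.15650 s.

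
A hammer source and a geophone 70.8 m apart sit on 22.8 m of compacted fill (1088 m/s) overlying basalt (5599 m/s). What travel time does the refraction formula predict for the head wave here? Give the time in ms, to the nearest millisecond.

θ_c = arcsin(V₁/V₂) = arcsin(1088/5599) = 11.21°, cos θ_c = 0.9809.
Intercept time tᵢ = 2h cos θ_c / V₁ = 2·22.8·0.9809/1088 = 0.04111 s.
t = x/V₂ + tᵢ = 70.8/5599 + 0.04111 = 0.05376 s.

54 ms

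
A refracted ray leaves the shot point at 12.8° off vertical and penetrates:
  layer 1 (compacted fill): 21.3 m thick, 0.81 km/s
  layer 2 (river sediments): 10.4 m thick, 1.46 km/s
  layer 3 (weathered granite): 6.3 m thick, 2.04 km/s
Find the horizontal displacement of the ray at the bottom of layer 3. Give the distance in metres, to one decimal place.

p = sin θ₁/V₁ = sin 12.8°/0.81 = 2.7352e-01 s/km is conserved through the stack.
Layer 1: θ = 12.80°; offset = 21.3·tan 12.80° = 4.839 m.
Layer 2: sin θ = p·1.46 = 0.3993 → θ = 23.54°; offset = 10.4·tan 23.54° = 4.530 m.
Layer 3: sin θ = p·2.04 = 0.5580 → θ = 33.92°; offset = 6.3·tan 33.92° = 4.236 m.
Total horizontal offset = 13.605 m.

13.6 m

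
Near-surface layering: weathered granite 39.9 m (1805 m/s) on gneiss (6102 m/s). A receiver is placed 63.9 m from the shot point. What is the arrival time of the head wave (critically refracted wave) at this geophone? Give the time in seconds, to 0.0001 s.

t = x/V₂ + 2h·√(V₂²−V₁²)/(V₁V₂).
√(V₂²−V₁²) = √(6102²−1805²) = 5828.9 m/s; delay term = 2·39.9·5828.9/(1805·6102) = 0.04223 s.
t = 63.9/6102 + 0.04223 = 0.05270 s.

0.0527 s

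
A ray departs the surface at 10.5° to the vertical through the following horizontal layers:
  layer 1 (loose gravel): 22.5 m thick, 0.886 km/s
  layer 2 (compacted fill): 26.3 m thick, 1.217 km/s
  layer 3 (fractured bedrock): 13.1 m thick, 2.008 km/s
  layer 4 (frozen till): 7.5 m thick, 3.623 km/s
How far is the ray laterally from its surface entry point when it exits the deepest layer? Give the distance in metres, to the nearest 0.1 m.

Apply Snell's law at each interface; in layer i the horizontal offset is hᵢ·tan θᵢ.
Layer 1: θ = 10.50°; offset = 22.5·tan 10.50° = 4.170 m.
Layer 2: sin θ = 1.217·sin 10.5°/0.886 = 0.2503, θ = 14.50°; offset = 26.3·tan 14.50° = 6.800 m.
Layer 3: sin θ = 2.008·sin 10.5°/0.886 = 0.4130, θ = 24.39°; offset = 13.1·tan 24.39° = 5.941 m.
Layer 4: sin θ = 3.623·sin 10.5°/0.886 = 0.7452, θ = 48.18°; offset = 7.5·tan 48.18° = 8.381 m.
Σ offsets = 25.292 m.

25.3 m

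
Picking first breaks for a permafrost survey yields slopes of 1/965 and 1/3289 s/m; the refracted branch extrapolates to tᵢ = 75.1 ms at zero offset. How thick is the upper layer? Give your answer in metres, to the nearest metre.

θ_c = arcsin(965/3289) = 17.06°; cos θ_c = 0.9560.
tᵢ = 2h cos θ_c/V₁ ⇒ h = tᵢ·V₁/(2 cos θ_c) = 0.0751·965/(2·0.9560) = 37.90 m.

38 m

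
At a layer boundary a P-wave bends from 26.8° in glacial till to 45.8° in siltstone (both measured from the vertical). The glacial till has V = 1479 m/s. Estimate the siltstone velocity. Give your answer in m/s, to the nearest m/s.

2352 m/s

sin 26.8° = 0.4509; sin 45.8° = 0.7169.
V₂ = V₁·(sin θ₂/sin θ₁) = 1479·(0.7169/0.4509) = 2351.66 m/s.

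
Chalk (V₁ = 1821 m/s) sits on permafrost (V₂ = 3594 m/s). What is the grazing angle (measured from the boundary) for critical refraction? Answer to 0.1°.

At critical incidence the refracted ray runs along the interface (θ₂ = 90°), so sin θ_c = V₁/V₂.
θ_c = arcsin(1821/3594) = arcsin 0.5067 = 30.44°.
Measured from the interface: 90° − 30.44° = 59.56°.

59.6°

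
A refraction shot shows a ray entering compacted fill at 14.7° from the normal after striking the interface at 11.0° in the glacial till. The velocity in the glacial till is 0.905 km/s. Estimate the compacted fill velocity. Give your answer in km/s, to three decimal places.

1.204 km/s

Snell's law: sin 11.0°/V₁ = sin 14.7°/V₂.
V₂ = V₁·sin 14.7°/sin 11.0° = 0.905 × 1.3299 = 1.204 km/s.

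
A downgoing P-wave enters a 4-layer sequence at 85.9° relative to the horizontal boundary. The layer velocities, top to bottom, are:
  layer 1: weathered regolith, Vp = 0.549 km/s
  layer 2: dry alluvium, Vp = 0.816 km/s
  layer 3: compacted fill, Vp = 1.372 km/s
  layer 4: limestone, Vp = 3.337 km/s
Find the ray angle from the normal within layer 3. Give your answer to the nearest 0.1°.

10.3°

From the normal: θ₁ = 90° − 85.9° = 4.1°.
Snell's law across each interface conserves sin θ / V, so sin θ_3 = V_3·sin θ₁/V₁.
sin θ_3 = 1.372 × sin 4.1° / 0.549 = 0.1787.
θ_3 = arcsin 0.1787 = 10.29°.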